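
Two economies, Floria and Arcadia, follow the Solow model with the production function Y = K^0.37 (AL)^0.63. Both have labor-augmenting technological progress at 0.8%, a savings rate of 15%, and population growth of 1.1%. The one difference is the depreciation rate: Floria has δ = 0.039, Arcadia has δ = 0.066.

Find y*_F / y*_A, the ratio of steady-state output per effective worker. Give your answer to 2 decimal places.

Steady-state y* = [s/(n + g + δ)]^(α/(1−α)), so the ratio is [ (s_F/(n + g + δ)_F) / (s_A/(n + g + δ)_A) ]^0.5873.
s_F/(n + g + δ)_F = 0.15/0.058 = 2.5862; s_A/(n + g + δ)_A = 0.15/0.085 = 1.7647.
Ratio = (2.5862/1.7647)^0.5873 = 1.4655^0.5873 ≈ 1.2517

y*_F / y*_A ≈ 1.25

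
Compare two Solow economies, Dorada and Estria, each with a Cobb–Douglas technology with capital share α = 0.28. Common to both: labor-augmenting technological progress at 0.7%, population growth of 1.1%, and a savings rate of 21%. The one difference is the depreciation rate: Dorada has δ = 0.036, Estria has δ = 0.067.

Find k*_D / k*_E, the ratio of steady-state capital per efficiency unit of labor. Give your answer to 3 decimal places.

Steady-state k* = [s/(n + g + δ)]^(1/(1−α)), so the ratio is [ (s_D/(n + g + δ)_D) / (s_E/(n + g + δ)_E) ]^1.3889.
s_D/(n + g + δ)_D = 0.21/0.054 = 3.8889; s_E/(n + g + δ)_E = 0.21/0.085 = 2.4706.
Ratio = (3.8889/2.4706)^1.3889 = 1.5741^1.3889 ≈ 1.8778

ratio ≈ 1.878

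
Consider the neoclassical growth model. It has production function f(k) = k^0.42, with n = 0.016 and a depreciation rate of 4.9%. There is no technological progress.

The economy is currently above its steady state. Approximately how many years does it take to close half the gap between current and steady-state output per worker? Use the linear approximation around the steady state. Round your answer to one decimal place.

Near the steady state the convergence rate is λ = (1 − α)(n + δ).
λ = (1 − 0.42) × 0.065 = 0.58 × 0.065 = 0.0377
Half-life = ln 2 / λ = 0.6931 / 0.0377 ≈ 18.38 years

t_½ ≈ 18.4 years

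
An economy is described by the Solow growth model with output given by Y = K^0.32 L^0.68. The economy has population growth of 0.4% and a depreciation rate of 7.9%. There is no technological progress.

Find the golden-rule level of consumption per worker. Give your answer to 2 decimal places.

At the golden rule, f'(k) = n + δ, so α·k^(α−1) = n + δ and k_gold = (α/(n + δ))^(1/(1−α)).
k_gold = (0.32/0.083)^(1/0.68) = 3.8554^1.4706 ≈ 7.2757
c_gold = f(k_gold) − (n + δ)·k_gold = 1.8871 − 0.083×7.2757 ≈ 1.2832

c_gold ≈ 1.28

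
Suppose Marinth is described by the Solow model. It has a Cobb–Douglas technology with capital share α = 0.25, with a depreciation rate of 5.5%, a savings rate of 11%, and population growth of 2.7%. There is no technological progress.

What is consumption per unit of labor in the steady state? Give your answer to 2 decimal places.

In steady state, investment equals break-even investment: s·k^α = (n + δ)·k.
Rearranging, k^(1−α) = s / (n + δ).
k^0.75 = 0.11 / (0.027 + 0.055) = 0.11 / 0.082 = 1.3415
k* = 1.3415^(1/0.75) ≈ 1.4795
y* = (k*)^α = 1.4795^0.25 ≈ 1.1029
c* = (1 − s)·y* = (1 − 0.11) × 1.1029 ≈ 0.9816

c* ≈ 0.98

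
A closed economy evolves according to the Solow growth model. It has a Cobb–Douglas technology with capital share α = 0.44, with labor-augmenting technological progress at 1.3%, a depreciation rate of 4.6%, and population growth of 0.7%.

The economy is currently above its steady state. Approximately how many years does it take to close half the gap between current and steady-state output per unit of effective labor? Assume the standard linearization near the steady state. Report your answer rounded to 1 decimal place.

about 18.8 years

Near the steady state the convergence rate is λ = (1 − α)(n + g + δ).
λ = (1 − 0.44) × 0.066 = 0.56 × 0.066 = 0.03696
Half-life = ln 2 / λ = 0.6931 / 0.03696 ≈ 18.75 years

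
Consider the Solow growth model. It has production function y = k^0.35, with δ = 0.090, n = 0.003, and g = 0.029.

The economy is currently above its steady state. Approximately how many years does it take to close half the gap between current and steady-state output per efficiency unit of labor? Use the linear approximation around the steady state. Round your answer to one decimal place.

t_½ ≈ 8.7 years

Near the steady state the convergence rate is λ = (1 − α)(n + g + δ).
λ = (1 − 0.35) × 0.122 = 0.65 × 0.122 = 0.0793
Half-life = ln 2 / λ = 0.6931 / 0.0793 ≈ 8.74 years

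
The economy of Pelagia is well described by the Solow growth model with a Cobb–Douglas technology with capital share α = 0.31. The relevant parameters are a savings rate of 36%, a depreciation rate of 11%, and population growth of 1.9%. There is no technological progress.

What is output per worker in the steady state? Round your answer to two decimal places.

y* = 1.59

At the steady state, Δk = 0, so s·k^α = (n + δ)·k.
Rearranging, k^(1−α) = s / (n + δ).
k^0.69 = 0.36 / (0.019 + 0.110) = 0.36 / 0.129 = 2.7907
k* = 2.7907^(1/0.69) ≈ 4.4255
y* = (k*)^α = 4.4255^0.31 ≈ 1.5858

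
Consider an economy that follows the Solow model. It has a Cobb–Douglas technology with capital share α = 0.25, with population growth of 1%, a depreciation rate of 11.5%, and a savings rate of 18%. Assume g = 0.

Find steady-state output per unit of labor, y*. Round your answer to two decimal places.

y* ≈ 1.13

Steady state requires s·f(k) = (n + δ)·k, i.e. s·k^α = (n + δ)·k.
Rearranging, k^(1−α) = s / (n + δ).
k^0.75 = 0.18 / (0.010 + 0.115) = 0.18 / 0.125 = 1.4400
k* = 1.4400^(1/0.75) ≈ 1.6261
y* = (k*)^α = 1.6261^0.25 ≈ 1.1292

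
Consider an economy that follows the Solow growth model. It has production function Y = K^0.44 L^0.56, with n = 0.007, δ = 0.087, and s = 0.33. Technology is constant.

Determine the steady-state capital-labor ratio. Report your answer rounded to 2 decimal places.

k* ≈ 9.42

At the steady state, Δk = 0, so s·k^α = (n + δ)·k.
Dividing both sides by k: k^(1−α) = s / (n + δ).
k^0.56 = 0.33 / (0.007 + 0.087) = 0.33 / 0.094 = 3.5106
k* = 3.5106^(1/0.56) ≈ 9.4166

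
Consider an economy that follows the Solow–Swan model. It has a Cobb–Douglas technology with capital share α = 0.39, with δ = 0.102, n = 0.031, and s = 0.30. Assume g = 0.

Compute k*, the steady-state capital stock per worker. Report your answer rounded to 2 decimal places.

At the steady state, Δk = 0, so s·k^α = (n + δ)·k.
Rearranging, k^(1−α) = s / (n + δ).
k^0.61 = 0.30 / (0.031 + 0.102) = 0.30 / 0.133 = 2.2556
k* = 2.2556^(1/0.61) ≈ 3.7942

k* ≈ 3.79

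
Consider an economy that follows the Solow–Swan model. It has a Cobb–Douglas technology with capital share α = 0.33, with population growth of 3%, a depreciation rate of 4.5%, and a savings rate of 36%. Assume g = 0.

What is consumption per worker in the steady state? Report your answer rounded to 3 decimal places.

In steady state, investment equals break-even investment: s·k^α = (n + δ)·k.
Rearranging, k^(1−α) = s / (n + δ).
k^0.67 = 0.36 / (0.030 + 0.045) = 0.36 / 0.075 = 4.8000
k* = 4.8000^(1/0.67) ≈ 10.3939
y* = (k*)^α = 10.3939^0.33 ≈ 2.1654
c* = (1 − s)·y* = (1 − 0.36) × 2.1654 ≈ 1.3859

c* = 1.386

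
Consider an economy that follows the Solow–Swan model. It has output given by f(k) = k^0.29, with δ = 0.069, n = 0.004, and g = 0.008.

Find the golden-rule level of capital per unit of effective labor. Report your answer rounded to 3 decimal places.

The golden rule sets f'(k) = n + g + δ, i.e. α·k^(α−1) = n + g + δ.
So k^(1−α) = α / (n + g + δ) = 0.29 / 0.081 = 3.5802.
k_gold = 3.5802^(1/0.71) ≈ 6.0277

k_gold ≈ 6.028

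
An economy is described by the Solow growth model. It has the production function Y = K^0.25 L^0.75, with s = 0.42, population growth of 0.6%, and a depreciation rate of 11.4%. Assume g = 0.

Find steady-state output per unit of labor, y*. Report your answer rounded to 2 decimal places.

At the steady state, Δk = 0, so s·k^α = (n + δ)·k.
Dividing both sides by k: k^(1−α) = s / (n + δ).
k^0.75 = 0.42 / (0.006 + 0.114) = 0.42 / 0.120 = 3.5000
k* = 3.5000^(1/0.75) ≈ 5.3140
y* = (k*)^α = 5.3140^0.25 ≈ 1.5183

y* = 1.52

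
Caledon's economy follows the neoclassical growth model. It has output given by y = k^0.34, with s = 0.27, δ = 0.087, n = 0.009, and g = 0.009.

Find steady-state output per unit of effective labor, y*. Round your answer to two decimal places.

y* ≈ 1.63

In steady state, investment equals break-even investment: s·k^α = (n + g + δ)·k.
Rearranging, k^(1−α) = s / (n + g + δ).
k^0.66 = 0.27 / (0.009 + 0.009 + 0.087) = 0.27 / 0.105 = 2.5714
k* = 2.5714^(1/0.66) ≈ 4.1828
y* = (k*)^α = 4.1828^0.34 ≈ 1.6267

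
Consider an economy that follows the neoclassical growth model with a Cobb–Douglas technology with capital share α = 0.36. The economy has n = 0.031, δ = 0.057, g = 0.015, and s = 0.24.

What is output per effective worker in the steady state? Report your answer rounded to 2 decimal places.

y* = 1.61

At the steady state, Δk = 0, so s·k^α = (n + g + δ)·k.
Rearranging, k^(1−α) = s / (n + g + δ).
k^0.64 = 0.24 / (0.031 + 0.015 + 0.057) = 0.24 / 0.103 = 2.3301
k* = 2.3301^(1/0.64) ≈ 3.7499
y* = (k*)^α = 3.7499^0.36 ≈ 1.6093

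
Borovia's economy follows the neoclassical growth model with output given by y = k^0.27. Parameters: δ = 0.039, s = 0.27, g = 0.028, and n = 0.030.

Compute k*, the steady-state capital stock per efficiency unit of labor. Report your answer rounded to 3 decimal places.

k* ≈ 4.065

In steady state, investment equals break-even investment: s·k^α = (n + g + δ)·k.
Rearranging, k^(1−α) = s / (n + g + δ).
k^0.73 = 0.27 / (0.030 + 0.028 + 0.039) = 0.27 / 0.097 = 2.7835
k* = 2.7835^(1/0.73) ≈ 4.0647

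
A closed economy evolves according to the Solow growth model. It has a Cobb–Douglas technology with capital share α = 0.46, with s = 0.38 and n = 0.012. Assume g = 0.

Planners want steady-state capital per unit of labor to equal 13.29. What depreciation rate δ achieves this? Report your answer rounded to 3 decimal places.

In steady state, investment equals break-even investment: s·k^α = (n + δ)·k.
So s / (n + δ) = (k*)^(1−α) = 13.29^0.54 = 4.0430.
Therefore n + δ = s / 4.0430 = 0.38 / 4.0430 = 0.0940, so δ = 0.0940 − 0.012 = 0.0820.

δ ≈ 0.082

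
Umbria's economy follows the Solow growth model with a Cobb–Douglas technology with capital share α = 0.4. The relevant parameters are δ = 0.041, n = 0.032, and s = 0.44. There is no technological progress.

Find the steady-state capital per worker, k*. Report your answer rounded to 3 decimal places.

Steady state requires s·f(k) = (n + δ)·k, i.e. s·k^α = (n + δ)·k.
Rearranging, k^(1−α) = s / (n + δ).
k^0.6 = 0.44 / (0.032 + 0.041) = 0.44 / 0.073 = 6.0274
k* = 6.0274^(1/0.6) ≈ 19.9626

k* = 19.963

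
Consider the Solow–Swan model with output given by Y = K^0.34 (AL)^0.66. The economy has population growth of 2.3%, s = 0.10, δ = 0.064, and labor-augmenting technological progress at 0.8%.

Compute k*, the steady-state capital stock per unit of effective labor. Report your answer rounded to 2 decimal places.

k* = 1.08

At the steady state, Δk = 0, so s·k^α = (n + g + δ)·k.
Rearranging, k^(1−α) = s / (n + g + δ).
k^0.66 = 0.10 / (0.023 + 0.008 + 0.064) = 0.10 / 0.095 = 1.0526
k* = 1.0526^(1/0.66) ≈ 1.0808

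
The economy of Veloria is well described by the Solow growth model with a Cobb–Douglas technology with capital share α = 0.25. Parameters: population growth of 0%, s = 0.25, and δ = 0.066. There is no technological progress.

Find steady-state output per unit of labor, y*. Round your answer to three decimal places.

At the steady state, Δk = 0, so s·k^α = (n + δ)·k.
Rearranging, k^(1−α) = s / (n + δ).
k^0.75 = 0.25 / (0.000 + 0.066) = 0.25 / 0.066 = 3.7879
k* = 3.7879^(1/0.75) ≈ 5.9047
y* = (k*)^α = 5.9047^0.25 ≈ 1.5588

y* ≈ 1.559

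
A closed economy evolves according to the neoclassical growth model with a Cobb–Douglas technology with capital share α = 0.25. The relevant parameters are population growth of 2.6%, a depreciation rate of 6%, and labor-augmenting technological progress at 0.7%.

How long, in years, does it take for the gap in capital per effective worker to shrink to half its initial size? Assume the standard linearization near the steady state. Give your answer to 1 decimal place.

t_½ ≈ 9.9 years

Near the steady state the convergence rate is λ = (1 − α)(n + g + δ).
λ = (1 − 0.25) × 0.093 = 0.75 × 0.093 = 0.06975
Half-life = ln 2 / λ = 0.6931 / 0.06975 ≈ 9.94 years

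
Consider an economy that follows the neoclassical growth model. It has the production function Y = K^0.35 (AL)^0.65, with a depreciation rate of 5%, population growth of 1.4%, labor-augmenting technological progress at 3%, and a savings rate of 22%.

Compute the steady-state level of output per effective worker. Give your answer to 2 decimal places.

y* ≈ 1.58

In steady state, investment equals break-even investment: s·k^α = (n + g + δ)·k.
Dividing both sides by k: k^(1−α) = s / (n + g + δ).
k^0.65 = 0.22 / (0.014 + 0.030 + 0.050) = 0.22 / 0.094 = 2.3404
k* = 2.3404^(1/0.65) ≈ 3.6995
y* = (k*)^α = 3.6995^0.35 ≈ 1.5807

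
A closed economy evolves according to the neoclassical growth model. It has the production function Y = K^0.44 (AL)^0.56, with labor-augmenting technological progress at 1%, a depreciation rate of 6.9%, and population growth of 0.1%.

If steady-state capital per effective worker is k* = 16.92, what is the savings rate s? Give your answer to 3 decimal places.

s ≈ 0.390

In steady state, investment equals break-even investment: s·k^α = (n + g + δ)·k.
So s / (n + g + δ) = (k*)^(1−α) = 16.92^0.56 = 4.8742.
Therefore s = 4.8742 × (n + g + δ) = 4.8742 × 0.080 = 0.3899.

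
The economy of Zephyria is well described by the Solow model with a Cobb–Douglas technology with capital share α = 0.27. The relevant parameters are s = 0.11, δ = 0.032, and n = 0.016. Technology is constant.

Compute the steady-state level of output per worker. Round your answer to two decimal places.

y* ≈ 1.36

Steady state requires s·f(k) = (n + δ)·k, i.e. s·k^α = (n + δ)·k.
Dividing both sides by k: k^(1−α) = s / (n + δ).
k^0.73 = 0.11 / (0.016 + 0.032) = 0.11 / 0.048 = 2.2917
k* = 2.2917^(1/0.73) ≈ 3.1143
y* = (k*)^α = 3.1143^0.27 ≈ 1.3590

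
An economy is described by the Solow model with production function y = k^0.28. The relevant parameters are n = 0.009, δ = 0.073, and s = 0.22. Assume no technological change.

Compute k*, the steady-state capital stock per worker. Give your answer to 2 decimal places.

k* = 3.94

In steady state, investment equals break-even investment: s·k^α = (n + δ)·k.
Dividing both sides by k: k^(1−α) = s / (n + δ).
k^0.72 = 0.22 / (0.009 + 0.073) = 0.22 / 0.082 = 2.6829
k* = 2.6829^(1/0.72) ≈ 3.9381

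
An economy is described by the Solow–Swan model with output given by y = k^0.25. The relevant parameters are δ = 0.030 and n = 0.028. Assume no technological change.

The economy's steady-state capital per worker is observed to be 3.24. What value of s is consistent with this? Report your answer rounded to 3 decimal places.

At the steady state, Δk = 0, so s·k^α = (n + δ)·k.
So s / (n + δ) = (k*)^(1−α) = 3.24^0.75 = 2.4150.
Therefore s = 2.4150 × (n + δ) = 2.4150 × 0.058 = 0.1401.

s ≈ 0.140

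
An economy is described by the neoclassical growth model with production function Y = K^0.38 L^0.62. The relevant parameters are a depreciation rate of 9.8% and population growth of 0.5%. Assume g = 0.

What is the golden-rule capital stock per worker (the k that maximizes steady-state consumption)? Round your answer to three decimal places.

k_gold ≈ 8.212

The golden rule sets f'(k) = n + δ, i.e. α·k^(α−1) = n + δ.
So k^(1−α) = α / (n + δ) = 0.38 / 0.103 = 3.6893.
k_gold = 3.6893^(1/0.62) ≈ 8.2116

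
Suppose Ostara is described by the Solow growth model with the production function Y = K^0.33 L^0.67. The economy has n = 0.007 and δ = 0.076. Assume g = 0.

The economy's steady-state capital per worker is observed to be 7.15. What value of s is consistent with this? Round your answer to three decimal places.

Steady state requires s·f(k) = (n + δ)·k, i.e. s·k^α = (n + δ)·k.
So s / (n + δ) = (k*)^(1−α) = 7.15^0.67 = 3.7358.
Therefore s = 3.7358 × (n + δ) = 3.7358 × 0.083 = 0.3101.

s ≈ 0.310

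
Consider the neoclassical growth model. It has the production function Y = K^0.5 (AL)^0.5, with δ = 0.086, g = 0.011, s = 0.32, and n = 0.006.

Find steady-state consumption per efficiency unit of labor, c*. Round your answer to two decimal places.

At the steady state, Δk = 0, so s·k^α = (n + g + δ)·k.
Dividing both sides by k: k^(1−α) = s / (n + g + δ).
k^0.5 = 0.32 / (0.006 + 0.011 + 0.086) = 0.32 / 0.103 = 3.1068
k* = 3.1068^(1/0.5) ≈ 9.6522
y* = (k*)^α = 9.6522^0.5 ≈ 3.1068
c* = (1 − s)·y* = (1 − 0.32) × 3.1068 ≈ 2.1126

c* = 2.11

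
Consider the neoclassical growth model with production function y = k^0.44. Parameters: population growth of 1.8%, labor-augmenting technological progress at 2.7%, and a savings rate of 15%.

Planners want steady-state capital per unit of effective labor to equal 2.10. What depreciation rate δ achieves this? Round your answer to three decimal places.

Steady state requires s·f(k) = (n + g + δ)·k, i.e. s·k^α = (n + g + δ)·k.
So s / (n + g + δ) = (k*)^(1−α) = 2.10^0.56 = 1.5151.
Therefore n + g + δ = s / 1.5151 = 0.15 / 1.5151 = 0.0990, so δ = 0.0990 − 0.045 = 0.0540.

δ ≈ 0.054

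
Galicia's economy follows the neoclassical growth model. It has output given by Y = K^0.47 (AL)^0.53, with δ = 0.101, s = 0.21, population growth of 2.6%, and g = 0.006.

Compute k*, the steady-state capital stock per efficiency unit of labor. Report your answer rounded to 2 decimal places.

In steady state, investment equals break-even investment: s·k^α = (n + g + δ)·k.
Rearranging, k^(1−α) = s / (n + g + δ).
k^0.53 = 0.21 / (0.026 + 0.006 + 0.101) = 0.21 / 0.133 = 1.5789
k* = 1.5789^(1/0.53) ≈ 2.3673

k* = 2.37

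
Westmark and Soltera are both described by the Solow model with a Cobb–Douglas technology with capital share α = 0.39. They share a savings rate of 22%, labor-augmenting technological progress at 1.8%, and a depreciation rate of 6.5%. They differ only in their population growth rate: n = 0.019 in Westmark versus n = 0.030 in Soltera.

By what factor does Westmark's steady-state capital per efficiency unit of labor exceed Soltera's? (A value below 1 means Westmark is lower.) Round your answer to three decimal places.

ratio ≈ 1.183

Steady-state k* = [s/(n + g + δ)]^(1/(1−α)), so the ratio is [ (s_W/(n + g + δ)_W) / (s_S/(n + g + δ)_S) ]^1.6393.
s_W/(n + g + δ)_W = 0.22/0.102 = 2.1569; s_S/(n + g + δ)_S = 0.22/0.113 = 1.9469.
Ratio = (2.1569/1.9469)^1.6393 = 1.1079^1.6393 ≈ 1.1829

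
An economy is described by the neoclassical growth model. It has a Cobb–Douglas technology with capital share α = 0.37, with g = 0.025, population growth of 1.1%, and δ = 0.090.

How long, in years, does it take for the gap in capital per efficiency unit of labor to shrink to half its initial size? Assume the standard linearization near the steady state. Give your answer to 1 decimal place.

t_½ ≈ 8.7 years

Near the steady state the convergence rate is λ = (1 − α)(n + g + δ).
λ = (1 − 0.37) × 0.126 = 0.63 × 0.126 = 0.07938
Half-life = ln 2 / λ = 0.6931 / 0.07938 ≈ 8.73 years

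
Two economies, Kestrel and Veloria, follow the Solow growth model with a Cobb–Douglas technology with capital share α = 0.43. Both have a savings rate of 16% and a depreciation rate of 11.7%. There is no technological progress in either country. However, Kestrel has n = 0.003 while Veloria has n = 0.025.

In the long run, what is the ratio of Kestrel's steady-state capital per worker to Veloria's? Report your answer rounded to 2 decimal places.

Steady-state k* = [s/(n + δ)]^(1/(1−α)), so the ratio is [ (s_K/(n + δ)_K) / (s_V/(n + δ)_V) ]^1.7544.
s_K/(n + δ)_K = 0.16/0.120 = 1.3333; s_V/(n + δ)_V = 0.16/0.142 = 1.1268.
Ratio = (1.3333/1.1268)^1.7544 = 1.1833^1.7544 ≈ 1.3435

ratio ≈ 1.34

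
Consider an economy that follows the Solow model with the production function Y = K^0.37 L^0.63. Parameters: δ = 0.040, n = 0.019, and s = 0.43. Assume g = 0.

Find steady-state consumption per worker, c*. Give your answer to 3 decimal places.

At the steady state, Δk = 0, so s·k^α = (n + δ)·k.
Dividing both sides by k: k^(1−α) = s / (n + δ).
k^0.63 = 0.43 / (0.019 + 0.040) = 0.43 / 0.059 = 7.2881
k* = 7.2881^(1/0.63) ≈ 23.4007
y* = (k*)^α = 23.4007^0.37 ≈ 3.2108
c* = (1 − s)·y* = (1 − 0.43) × 3.2108 ≈ 1.8302

c* ≈ 1.830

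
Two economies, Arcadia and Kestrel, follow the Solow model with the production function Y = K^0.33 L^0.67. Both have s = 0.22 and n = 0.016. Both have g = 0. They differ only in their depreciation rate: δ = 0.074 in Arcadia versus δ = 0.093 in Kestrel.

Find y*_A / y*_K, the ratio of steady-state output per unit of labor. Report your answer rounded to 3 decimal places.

Steady-state y* = [s/(n + δ)]^(α/(1−α)), so the ratio is [ (s_A/(n + δ)_A) / (s_K/(n + δ)_K) ]^0.4925.
s_A/(n + δ)_A = 0.22/0.090 = 2.4444; s_K/(n + δ)_K = 0.22/0.109 = 2.0183.
Ratio = (2.4444/2.0183)^0.4925 = 1.2111^0.4925 ≈ 1.0989

y*_A / y*_K ≈ 1.099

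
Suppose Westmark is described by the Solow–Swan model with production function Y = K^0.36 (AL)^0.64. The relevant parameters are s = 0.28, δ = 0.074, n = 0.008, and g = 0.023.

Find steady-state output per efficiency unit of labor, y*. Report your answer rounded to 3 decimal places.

y* = 1.736

At the steady state, Δk = 0, so s·k^α = (n + g + δ)·k.
Rearranging, k^(1−α) = s / (n + g + δ).
k^0.64 = 0.28 / (0.008 + 0.023 + 0.074) = 0.28 / 0.105 = 2.6667
k* = 2.6667^(1/0.64) ≈ 4.6300
y* = (k*)^α = 4.6300^0.36 ≈ 1.7362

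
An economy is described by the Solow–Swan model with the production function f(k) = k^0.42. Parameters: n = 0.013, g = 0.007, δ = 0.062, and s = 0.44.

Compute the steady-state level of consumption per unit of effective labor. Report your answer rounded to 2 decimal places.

c* = 1.89

In steady state, investment equals break-even investment: s·k^α = (n + g + δ)·k.
Dividing both sides by k: k^(1−α) = s / (n + g + δ).
k^0.58 = 0.44 / (0.013 + 0.007 + 0.062) = 0.44 / 0.082 = 5.3659
k* = 5.3659^(1/0.58) ≈ 18.1136
y* = (k*)^α = 18.1136^0.42 ≈ 3.3757
c* = (1 − s)·y* = (1 − 0.44) × 3.3757 ≈ 1.8904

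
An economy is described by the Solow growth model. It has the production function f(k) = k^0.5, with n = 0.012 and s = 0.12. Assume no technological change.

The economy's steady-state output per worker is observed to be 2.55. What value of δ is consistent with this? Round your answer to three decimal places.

At the steady state, Δk = 0, so s·k^α = (n + δ)·k.
Since y* = [s/(n + δ)]^(α/(1−α)), we have s/(n + δ) = (y*)^((1−α)/α) = 2.55^1 = 2.5500.
Therefore n + δ = s / 2.5500 = 0.12 / 2.5500 = 0.0471, so δ = 0.0471 − 0.012 = 0.0351.

δ ≈ 0.035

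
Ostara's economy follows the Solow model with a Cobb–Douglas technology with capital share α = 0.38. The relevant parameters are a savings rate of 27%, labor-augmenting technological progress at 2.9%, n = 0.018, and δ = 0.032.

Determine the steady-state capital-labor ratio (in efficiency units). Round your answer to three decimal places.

k* ≈ 7.259

In steady state, investment equals break-even investment: s·k^α = (n + g + δ)·k.
Rearranging, k^(1−α) = s / (n + g + δ).
k^0.62 = 0.27 / (0.018 + 0.029 + 0.032) = 0.27 / 0.079 = 3.4177
k* = 3.4177^(1/0.62) ≈ 7.2587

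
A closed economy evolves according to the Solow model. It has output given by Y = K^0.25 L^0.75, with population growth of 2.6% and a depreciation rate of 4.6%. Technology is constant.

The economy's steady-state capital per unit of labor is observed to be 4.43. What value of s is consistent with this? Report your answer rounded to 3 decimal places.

Steady state requires s·f(k) = (n + δ)·k, i.e. s·k^α = (n + δ)·k.
So s / (n + δ) = (k*)^(1−α) = 4.43^0.75 = 3.0535.
Therefore s = 3.0535 × (n + δ) = 3.0535 × 0.072 = 0.2199.

s ≈ 0.220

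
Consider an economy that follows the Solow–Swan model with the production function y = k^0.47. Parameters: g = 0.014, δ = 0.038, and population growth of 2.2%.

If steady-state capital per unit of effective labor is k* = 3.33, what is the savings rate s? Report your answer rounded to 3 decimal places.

s ≈ 0.140

Steady state requires s·f(k) = (n + g + δ)·k, i.e. s·k^α = (n + g + δ)·k.
So s / (n + g + δ) = (k*)^(1−α) = 3.33^0.53 = 1.8919.
Therefore s = 1.8919 × (n + g + δ) = 1.8919 × 0.074 = 0.1400.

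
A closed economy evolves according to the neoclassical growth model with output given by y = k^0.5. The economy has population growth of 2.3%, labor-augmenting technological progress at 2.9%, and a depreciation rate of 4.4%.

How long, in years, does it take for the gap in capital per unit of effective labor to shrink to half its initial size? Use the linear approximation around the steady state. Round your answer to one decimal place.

Near the steady state the convergence rate is λ = (1 − α)(n + g + δ).
λ = (1 − 0.5) × 0.096 = 0.5 × 0.096 = 0.0480
Half-life = ln 2 / λ = 0.6931 / 0.0480 ≈ 14.44 years

t_½ ≈ 14.4 years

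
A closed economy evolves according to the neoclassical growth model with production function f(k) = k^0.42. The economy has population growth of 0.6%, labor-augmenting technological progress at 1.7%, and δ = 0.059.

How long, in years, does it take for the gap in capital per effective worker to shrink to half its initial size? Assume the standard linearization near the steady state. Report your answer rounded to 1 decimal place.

Near the steady state the convergence rate is λ = (1 − α)(n + g + δ).
λ = (1 − 0.42) × 0.082 = 0.58 × 0.082 = 0.04756
Half-life = ln 2 / λ = 0.6931 / 0.04756 ≈ 14.57 years

t_½ ≈ 14.6 years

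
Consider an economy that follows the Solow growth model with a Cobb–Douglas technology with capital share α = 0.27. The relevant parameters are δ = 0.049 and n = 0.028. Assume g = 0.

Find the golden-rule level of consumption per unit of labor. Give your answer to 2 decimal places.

At the golden rule, f'(k) = n + δ, so α·k^(α−1) = n + δ and k_gold = (α/(n + δ))^(1/(1−α)).
k_gold = (0.27/0.077)^(1/0.73) = 3.5065^1.3699 ≈ 5.5773
c_gold = f(k_gold) − (n + δ)·k_gold = 1.5905 − 0.077×5.5773 ≈ 1.1610

c_gold ≈ 1.16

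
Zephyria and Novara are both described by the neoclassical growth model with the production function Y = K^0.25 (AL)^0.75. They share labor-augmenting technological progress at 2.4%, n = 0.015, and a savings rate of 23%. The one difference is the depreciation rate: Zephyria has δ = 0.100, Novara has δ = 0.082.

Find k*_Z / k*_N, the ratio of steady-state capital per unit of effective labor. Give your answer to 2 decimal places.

Steady-state k* = [s/(n + g + δ)]^(1/(1−α)), so the ratio is [ (s_Z/(n + g + δ)_Z) / (s_N/(n + g + δ)_N) ]^1.3333.
s_Z/(n + g + δ)_Z = 0.23/0.139 = 1.6547; s_N/(n + g + δ)_N = 0.23/0.121 = 1.9008.
Ratio = (1.6547/1.9008)^1.3333 = 0.8705^1.3333 ≈ 0.8312

ratio ≈ 0.83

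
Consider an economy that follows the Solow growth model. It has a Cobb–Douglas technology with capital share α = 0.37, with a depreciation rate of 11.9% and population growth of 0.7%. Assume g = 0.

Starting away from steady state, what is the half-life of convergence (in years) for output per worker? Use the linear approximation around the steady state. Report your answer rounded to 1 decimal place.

about 8.7 years

Near the steady state the convergence rate is λ = (1 − α)(n + δ).
λ = (1 − 0.37) × 0.126 = 0.63 × 0.126 = 0.07938
Half-life = ln 2 / λ = 0.6931 / 0.07938 ≈ 8.73 years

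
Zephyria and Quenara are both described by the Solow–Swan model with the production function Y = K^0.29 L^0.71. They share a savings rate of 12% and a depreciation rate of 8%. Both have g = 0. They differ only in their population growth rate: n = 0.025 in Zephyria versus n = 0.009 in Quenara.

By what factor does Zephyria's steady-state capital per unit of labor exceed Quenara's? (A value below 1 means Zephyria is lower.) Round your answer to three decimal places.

Steady-state k* = [s/(n + δ)]^(1/(1−α)), so the ratio is [ (s_Z/(n + δ)_Z) / (s_Q/(n + δ)_Q) ]^1.4085.
s_Z/(n + δ)_Z = 0.12/0.105 = 1.1429; s_Q/(n + δ)_Q = 0.12/0.089 = 1.3483.
Ratio = (1.1429/1.3483)^1.4085 = 0.8477^1.4085 ≈ 0.7924

k*_Z / k*_Q ≈ 0.792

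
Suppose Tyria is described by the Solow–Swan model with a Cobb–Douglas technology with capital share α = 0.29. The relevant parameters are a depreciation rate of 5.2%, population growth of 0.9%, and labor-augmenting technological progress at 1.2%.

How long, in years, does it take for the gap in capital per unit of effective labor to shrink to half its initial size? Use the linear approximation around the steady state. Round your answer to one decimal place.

Near the steady state the convergence rate is λ = (1 − α)(n + g + δ).
λ = (1 − 0.29) × 0.073 = 0.71 × 0.073 = 0.05183
Half-life = ln 2 / λ = 0.6931 / 0.05183 ≈ 13.37 years

half-life ≈ 13.4 years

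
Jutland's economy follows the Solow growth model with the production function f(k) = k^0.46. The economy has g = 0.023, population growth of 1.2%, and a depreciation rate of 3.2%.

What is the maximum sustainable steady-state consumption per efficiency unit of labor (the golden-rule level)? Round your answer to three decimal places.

c_gold ≈ 2.787

At the golden rule, f'(k) = n + g + δ, so α·k^(α−1) = n + g + δ and k_gold = (α/(n + g + δ))^(1/(1−α)).
k_gold = (0.46/0.067)^(1/0.54) = 6.8657^1.8519 ≈ 35.4370
c_gold = f(k_gold) − (n + g + δ)·k_gold = 5.1612 − 0.067×35.4370 ≈ 2.7869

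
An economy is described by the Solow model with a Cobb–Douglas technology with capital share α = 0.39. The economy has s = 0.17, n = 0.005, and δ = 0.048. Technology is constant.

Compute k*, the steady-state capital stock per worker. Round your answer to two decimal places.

In steady state, investment equals break-even investment: s·k^α = (n + δ)·k.
Dividing both sides by k: k^(1−α) = s / (n + δ).
k^0.61 = 0.17 / (0.005 + 0.048) = 0.17 / 0.053 = 3.2075
k* = 3.2075^(1/0.61) ≈ 6.7574

k* ≈ 6.76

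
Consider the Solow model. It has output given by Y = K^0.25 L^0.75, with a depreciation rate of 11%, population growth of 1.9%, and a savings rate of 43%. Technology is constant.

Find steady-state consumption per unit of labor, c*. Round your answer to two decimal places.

In steady state, investment equals break-even investment: s·k^α = (n + δ)·k.
Rearranging, k^(1−α) = s / (n + δ).
k^0.75 = 0.43 / (0.019 + 0.110) = 0.43 / 0.129 = 3.3333
k* = 3.3333^(1/0.75) ≈ 4.9793
y* = (k*)^α = 4.9793^0.25 ≈ 1.4938
c* = (1 − s)·y* = (1 − 0.43) × 1.4938 ≈ 0.8515

c* = 0.85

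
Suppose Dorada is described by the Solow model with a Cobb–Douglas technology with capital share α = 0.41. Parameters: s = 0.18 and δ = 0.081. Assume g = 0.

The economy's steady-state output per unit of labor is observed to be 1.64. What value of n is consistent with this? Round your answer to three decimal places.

In steady state, investment equals break-even investment: s·k^α = (n + δ)·k.
Since y* = [s/(n + δ)]^(α/(1−α)), we have s/(n + δ) = (y*)^((1−α)/α) = 1.64^1.439 = 2.0378.
Therefore n + δ = s / 2.0378 = 0.18 / 2.0378 = 0.0883, so n = 0.0883 − 0.081 = 0.0073.

n ≈ 0.007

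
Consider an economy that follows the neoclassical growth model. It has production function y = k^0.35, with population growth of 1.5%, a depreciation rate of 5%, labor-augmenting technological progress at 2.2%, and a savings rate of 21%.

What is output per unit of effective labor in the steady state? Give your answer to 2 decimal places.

In steady state, investment equals break-even investment: s·k^α = (n + g + δ)·k.
Dividing both sides by k: k^(1−α) = s / (n + g + δ).
k^0.65 = 0.21 / (0.015 + 0.022 + 0.050) = 0.21 / 0.087 = 2.4138
k* = 2.4138^(1/0.65) ≈ 3.8795
y* = (k*)^α = 3.8795^0.35 ≈ 1.6072

y* = 1.61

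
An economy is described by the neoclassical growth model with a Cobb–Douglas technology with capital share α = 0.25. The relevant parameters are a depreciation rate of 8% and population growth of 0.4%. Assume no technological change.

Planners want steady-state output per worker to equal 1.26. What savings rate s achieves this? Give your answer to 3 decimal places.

s ≈ 0.168

In steady state, investment equals break-even investment: s·k^α = (n + δ)·k.
Since y* = [s/(n + δ)]^(α/(1−α)), we have s/(n + δ) = (y*)^((1−α)/α) = 1.26^3 = 2.0004.
Therefore s = 2.0004 × (n + δ) = 2.0004 × 0.084 = 0.1680.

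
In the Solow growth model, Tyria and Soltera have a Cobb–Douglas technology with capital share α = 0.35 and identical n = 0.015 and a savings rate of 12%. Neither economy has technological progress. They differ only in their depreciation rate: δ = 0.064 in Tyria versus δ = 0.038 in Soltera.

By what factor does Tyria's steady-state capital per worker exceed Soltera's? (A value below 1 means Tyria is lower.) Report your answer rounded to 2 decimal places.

Steady-state k* = [s/(n + δ)]^(1/(1−α)), so the ratio is [ (s_T/(n + δ)_T) / (s_S/(n + δ)_S) ]^1.5385.
s_T/(n + δ)_T = 0.12/0.079 = 1.5190; s_S/(n + δ)_S = 0.12/0.053 = 2.2642.
Ratio = (1.5190/2.2642)^1.5385 = 0.6709^1.5385 ≈ 0.5411

ratio ≈ 0.54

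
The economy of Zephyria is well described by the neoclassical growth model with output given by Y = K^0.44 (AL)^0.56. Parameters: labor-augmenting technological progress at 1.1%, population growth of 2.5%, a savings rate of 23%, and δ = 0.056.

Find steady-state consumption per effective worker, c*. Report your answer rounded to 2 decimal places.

c* = 1.58

Steady state requires s·f(k) = (n + g + δ)·k, i.e. s·k^α = (n + g + δ)·k.
Dividing both sides by k: k^(1−α) = s / (n + g + δ).
k^0.56 = 0.23 / (0.025 + 0.011 + 0.056) = 0.23 / 0.092 = 2.5000
k* = 2.5000^(1/0.56) ≈ 5.1358
y* = (k*)^α = 5.1358^0.44 ≈ 2.0543
c* = (1 − s)·y* = (1 − 0.23) × 2.0543 ≈ 1.5818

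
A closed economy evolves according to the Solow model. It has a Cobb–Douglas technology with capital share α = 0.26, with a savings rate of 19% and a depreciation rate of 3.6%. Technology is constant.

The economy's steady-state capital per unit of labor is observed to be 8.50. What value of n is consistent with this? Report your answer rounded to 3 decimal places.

At the steady state, Δk = 0, so s·k^α = (n + δ)·k.
So s / (n + δ) = (k*)^(1−α) = 8.50^0.74 = 4.8727.
Therefore n + δ = s / 4.8727 = 0.19 / 4.8727 = 0.0390, so n = 0.0390 − 0.036 = 0.0030.

n ≈ 0.003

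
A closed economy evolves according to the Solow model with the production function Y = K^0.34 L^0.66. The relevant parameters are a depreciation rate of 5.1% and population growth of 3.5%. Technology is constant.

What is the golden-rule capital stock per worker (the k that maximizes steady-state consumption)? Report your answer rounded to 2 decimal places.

The golden rule sets f'(k) = n + δ, i.e. α·k^(α−1) = n + δ.
So k^(1−α) = α / (n + δ) = 0.34 / 0.086 = 3.9535.
k_gold = 3.9535^(1/0.66) ≈ 8.0263

k_gold ≈ 8.03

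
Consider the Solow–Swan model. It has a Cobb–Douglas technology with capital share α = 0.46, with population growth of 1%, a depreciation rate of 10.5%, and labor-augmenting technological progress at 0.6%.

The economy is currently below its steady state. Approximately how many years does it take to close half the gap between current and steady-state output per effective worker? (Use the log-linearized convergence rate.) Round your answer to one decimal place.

t_½ ≈ 10.6 years

Near the steady state the convergence rate is λ = (1 − α)(n + g + δ).
λ = (1 − 0.46) × 0.121 = 0.54 × 0.121 = 0.06534
Half-life = ln 2 / λ = 0.6931 / 0.06534 ≈ 10.61 years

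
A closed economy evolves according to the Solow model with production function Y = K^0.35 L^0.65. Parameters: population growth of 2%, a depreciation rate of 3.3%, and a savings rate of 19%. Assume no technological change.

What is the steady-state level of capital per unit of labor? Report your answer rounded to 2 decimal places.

At the steady state, Δk = 0, so s·k^α = (n + δ)·k.
Rearranging, k^(1−α) = s / (n + δ).
k^0.65 = 0.19 / (0.020 + 0.033) = 0.19 / 0.053 = 3.5849
k* = 3.5849^(1/0.65) ≈ 7.1292

k* = 7.13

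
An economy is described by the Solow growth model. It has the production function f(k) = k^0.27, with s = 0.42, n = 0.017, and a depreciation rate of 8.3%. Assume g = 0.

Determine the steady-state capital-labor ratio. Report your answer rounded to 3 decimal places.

k* = 7.141

Steady state requires s·f(k) = (n + δ)·k, i.e. s·k^α = (n + δ)·k.
Dividing both sides by k: k^(1−α) = s / (n + δ).
k^0.73 = 0.42 / (0.017 + 0.083) = 0.42 / 0.100 = 4.2000
k* = 4.2000^(1/0.73) ≈ 7.1411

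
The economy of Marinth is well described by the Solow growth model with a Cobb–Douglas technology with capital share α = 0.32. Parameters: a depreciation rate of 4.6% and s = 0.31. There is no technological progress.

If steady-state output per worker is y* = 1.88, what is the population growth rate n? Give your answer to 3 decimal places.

n ≈ 0.035

Steady state requires s·f(k) = (n + δ)·k, i.e. s·k^α = (n + δ)·k.
Since y* = [s/(n + δ)]^(α/(1−α)), we have s/(n + δ) = (y*)^((1−α)/α) = 1.88^2.125 = 3.8246.
Therefore n + δ = s / 3.8246 = 0.31 / 3.8246 = 0.0811, so n = 0.0811 − 0.046 = 0.0351.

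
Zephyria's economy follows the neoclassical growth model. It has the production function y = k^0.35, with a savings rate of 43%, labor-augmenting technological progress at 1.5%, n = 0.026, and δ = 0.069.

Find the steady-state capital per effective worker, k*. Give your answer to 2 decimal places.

k* ≈ 8.14

Steady state requires s·f(k) = (n + g + δ)·k, i.e. s·k^α = (n + g + δ)·k.
Dividing both sides by k: k^(1−α) = s / (n + g + δ).
k^0.65 = 0.43 / (0.026 + 0.015 + 0.069) = 0.43 / 0.110 = 3.9091
k* = 3.9091^(1/0.65) ≈ 8.1449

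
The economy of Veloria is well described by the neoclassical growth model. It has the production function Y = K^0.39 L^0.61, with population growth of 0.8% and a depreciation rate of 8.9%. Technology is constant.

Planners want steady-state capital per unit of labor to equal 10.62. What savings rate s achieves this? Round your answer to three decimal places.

Steady state requires s·f(k) = (n + δ)·k, i.e. s·k^α = (n + δ)·k.
So s / (n + δ) = (k*)^(1−α) = 10.62^0.61 = 4.2261.
Therefore s = 4.2261 × (n + δ) = 4.2261 × 0.097 = 0.4099.

s ≈ 0.410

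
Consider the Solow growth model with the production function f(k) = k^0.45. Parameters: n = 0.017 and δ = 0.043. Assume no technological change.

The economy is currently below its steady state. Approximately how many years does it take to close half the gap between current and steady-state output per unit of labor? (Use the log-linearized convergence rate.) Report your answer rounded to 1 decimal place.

Near the steady state the convergence rate is λ = (1 − α)(n + δ).
λ = (1 − 0.45) × 0.060 = 0.55 × 0.060 = 0.0330
Half-life = ln 2 / λ = 0.6931 / 0.0330 ≈ 21.00 years

half-life ≈ 21.0 years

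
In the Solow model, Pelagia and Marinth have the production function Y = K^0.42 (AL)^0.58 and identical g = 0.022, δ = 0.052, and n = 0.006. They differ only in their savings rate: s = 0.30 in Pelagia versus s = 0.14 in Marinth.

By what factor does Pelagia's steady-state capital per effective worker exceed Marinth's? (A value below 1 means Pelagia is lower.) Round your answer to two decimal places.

Steady-state k* = [s/(n + g + δ)]^(1/(1−α)), so the ratio is [ (s_P/(n + g + δ)_P) / (s_M/(n + g + δ)_M) ]^1.7241.
s_P/(n + g + δ)_P = 0.30/0.080 = 3.7500; s_M/(n + g + δ)_M = 0.14/0.080 = 1.7500.
Ratio = (3.7500/1.7500)^1.7241 = 2.1429^1.7241 ≈ 3.7212

ratio ≈ 3.72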